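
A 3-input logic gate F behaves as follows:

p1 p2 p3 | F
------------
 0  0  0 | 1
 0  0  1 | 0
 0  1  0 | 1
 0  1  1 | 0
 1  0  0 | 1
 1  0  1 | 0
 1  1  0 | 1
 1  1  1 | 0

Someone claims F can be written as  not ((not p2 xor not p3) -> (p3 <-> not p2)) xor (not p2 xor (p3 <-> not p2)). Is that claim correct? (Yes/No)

Yes

Check the formula against F row by row:
  p1=0, p2=0, p3=0: formula gives 1, F = 1 ✓
  p1=0, p2=0, p3=1: formula gives 0, F = 0 ✓
  p1=0, p2=1, p3=0: formula gives 1, F = 1 ✓
  p1=0, p2=1, p3=1: formula gives 0, F = 0 ✓
  p1=1, p2=0, p3=0: formula gives 1, F = 1 ✓
  … (the remaining 3 rows also agree.)
No disagreement on any input; they are logically equivalent.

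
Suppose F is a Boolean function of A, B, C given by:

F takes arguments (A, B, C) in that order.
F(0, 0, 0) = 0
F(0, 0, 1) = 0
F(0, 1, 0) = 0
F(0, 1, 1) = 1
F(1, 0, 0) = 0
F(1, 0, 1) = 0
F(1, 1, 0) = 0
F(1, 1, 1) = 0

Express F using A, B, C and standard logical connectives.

F is 1 on exactly one input, (0,1,1), whose minterm is ¬A·B·C. So F is just that conjunction.

F(A, B, C) = (not A and B) and C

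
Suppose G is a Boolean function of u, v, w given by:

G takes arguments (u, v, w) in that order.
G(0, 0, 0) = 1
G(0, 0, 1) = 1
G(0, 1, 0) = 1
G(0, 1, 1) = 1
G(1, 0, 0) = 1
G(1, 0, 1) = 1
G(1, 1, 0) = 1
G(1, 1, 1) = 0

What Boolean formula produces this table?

The output is 0 only when every input is 1 — NAND of all inputs.

G(u, v, w) = ¬((u ∧ v) ∧ w)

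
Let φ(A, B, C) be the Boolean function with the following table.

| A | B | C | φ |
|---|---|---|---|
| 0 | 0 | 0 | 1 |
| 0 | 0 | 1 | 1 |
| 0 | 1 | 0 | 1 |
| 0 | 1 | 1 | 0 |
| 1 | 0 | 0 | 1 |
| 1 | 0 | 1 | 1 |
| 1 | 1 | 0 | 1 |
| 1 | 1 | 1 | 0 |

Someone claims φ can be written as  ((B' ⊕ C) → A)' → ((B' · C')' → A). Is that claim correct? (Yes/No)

Check the formula against φ row by row:
  A=0, B=0, C=0: formula gives 1, φ = 1 ✓
  A=0, B=0, C=1: formula gives 1, φ = 1 ✓
  A=0, B=1, C=0: formula gives 1, φ = 1 ✓
  A=0, B=1, C=1: formula gives 0, φ = 0 ✓
  A=1, B=0, C=0: formula gives 1, φ = 1 ✓
  …
  A=1, B=1, C=1: formula gives 1, but φ = 0 ✗
Since they disagree at (1,1,1), the expression is not a correct formula for φ.

No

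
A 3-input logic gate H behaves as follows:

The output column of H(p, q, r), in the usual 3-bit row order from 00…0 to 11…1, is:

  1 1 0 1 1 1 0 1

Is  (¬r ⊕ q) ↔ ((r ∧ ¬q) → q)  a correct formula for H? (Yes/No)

Yes

Test each input against both H and the formula:
  p=0, q=0, r=0: formula gives 1, H = 1 ✓
  p=0, q=0, r=1: formula gives 1, H = 1 ✓
  p=0, q=1, r=0: formula gives 0, H = 0 ✓
  p=0, q=1, r=1: formula gives 1, H = 1 ✓
  p=1, q=0, r=0: formula gives 1, H = 1 ✓
  … (the remaining 3 rows also agree.)
All 8 rows match — the expression computes H exactly.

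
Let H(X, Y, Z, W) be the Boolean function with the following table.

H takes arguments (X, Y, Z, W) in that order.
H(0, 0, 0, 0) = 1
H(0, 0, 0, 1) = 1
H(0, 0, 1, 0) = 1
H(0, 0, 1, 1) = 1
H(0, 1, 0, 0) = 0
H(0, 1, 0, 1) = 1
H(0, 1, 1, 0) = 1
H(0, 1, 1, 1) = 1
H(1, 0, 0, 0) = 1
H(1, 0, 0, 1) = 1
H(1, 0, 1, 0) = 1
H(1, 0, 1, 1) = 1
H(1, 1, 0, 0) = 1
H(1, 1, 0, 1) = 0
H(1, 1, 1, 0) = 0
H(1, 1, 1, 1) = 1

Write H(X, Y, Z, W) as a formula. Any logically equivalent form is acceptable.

The 0-rows are (0,1,0,0), (1,1,0,1), (1,1,1,0). Take each as a conjunction (¬X·Y·¬Z·¬W, X·Y·¬Z·W, X·Y·Z·¬W), form their disjunction, and complement — that gives a formula that is 1 everywhere H is.

H(X, Y, Z, W) = (((((X' · Y) · Z') · W') + (((X · Y) · Z') · W)) + (((X · Y) · Z) · W'))'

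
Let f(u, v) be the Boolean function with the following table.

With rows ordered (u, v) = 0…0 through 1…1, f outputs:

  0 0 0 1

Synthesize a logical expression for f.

f(u, v) = u & v

The output is 1 only when every input is 1 — the AND of all inputs.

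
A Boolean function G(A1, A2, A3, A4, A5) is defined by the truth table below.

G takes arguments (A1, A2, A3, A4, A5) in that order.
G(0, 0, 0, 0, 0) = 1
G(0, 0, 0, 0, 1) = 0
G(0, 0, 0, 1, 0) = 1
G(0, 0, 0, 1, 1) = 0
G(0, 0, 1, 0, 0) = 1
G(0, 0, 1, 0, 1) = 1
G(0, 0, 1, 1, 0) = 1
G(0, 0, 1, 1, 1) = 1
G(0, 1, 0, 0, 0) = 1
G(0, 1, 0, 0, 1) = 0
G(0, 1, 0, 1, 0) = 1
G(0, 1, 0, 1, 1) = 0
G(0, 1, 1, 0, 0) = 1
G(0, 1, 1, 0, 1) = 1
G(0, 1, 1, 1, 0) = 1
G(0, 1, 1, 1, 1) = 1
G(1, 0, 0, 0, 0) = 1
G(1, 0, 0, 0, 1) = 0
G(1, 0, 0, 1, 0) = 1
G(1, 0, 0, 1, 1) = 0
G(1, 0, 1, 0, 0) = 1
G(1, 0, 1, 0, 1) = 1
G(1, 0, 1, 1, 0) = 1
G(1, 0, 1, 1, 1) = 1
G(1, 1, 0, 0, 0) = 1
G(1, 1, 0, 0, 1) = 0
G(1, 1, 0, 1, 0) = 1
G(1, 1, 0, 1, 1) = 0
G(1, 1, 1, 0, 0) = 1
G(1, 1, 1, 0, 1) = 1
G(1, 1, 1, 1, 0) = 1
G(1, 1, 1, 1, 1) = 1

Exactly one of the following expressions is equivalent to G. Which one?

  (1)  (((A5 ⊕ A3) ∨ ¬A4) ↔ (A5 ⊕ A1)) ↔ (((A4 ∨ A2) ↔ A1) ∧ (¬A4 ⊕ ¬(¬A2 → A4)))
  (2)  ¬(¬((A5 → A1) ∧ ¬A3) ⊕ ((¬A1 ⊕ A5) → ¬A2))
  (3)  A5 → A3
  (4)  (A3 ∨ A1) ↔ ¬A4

(1) fails at (0,0,0,1,0): the formula yields 0, G is 1.
(2) fails at (0,0,0,0,0): the formula yields 0, G is 1.
(4) fails at (0,0,0,0,0): the formula yields 0, G is 1.
(3) is the remaining candidate, and it agrees with G on all 32 inputs.

3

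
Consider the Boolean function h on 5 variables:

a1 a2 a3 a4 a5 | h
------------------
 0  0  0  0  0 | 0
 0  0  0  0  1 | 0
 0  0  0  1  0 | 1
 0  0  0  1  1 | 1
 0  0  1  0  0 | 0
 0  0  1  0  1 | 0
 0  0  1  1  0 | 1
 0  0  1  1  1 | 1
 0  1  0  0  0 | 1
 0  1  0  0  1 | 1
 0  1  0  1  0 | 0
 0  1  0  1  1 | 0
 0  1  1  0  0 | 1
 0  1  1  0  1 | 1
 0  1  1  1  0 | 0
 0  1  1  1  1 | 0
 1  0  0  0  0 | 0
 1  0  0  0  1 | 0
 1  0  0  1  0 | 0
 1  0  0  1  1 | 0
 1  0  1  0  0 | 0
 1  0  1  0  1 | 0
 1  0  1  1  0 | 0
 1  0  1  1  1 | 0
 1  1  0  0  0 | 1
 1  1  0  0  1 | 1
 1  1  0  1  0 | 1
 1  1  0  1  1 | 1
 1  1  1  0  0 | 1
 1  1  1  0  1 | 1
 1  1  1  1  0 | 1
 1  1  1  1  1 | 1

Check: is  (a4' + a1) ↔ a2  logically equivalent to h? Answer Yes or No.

Check the formula against h row by row:
  a1=0, a2=0, a3=0, a4=0, a5=0: formula gives 0, h = 0 ✓
  a1=0, a2=0, a3=0, a4=0, a5=1: formula gives 0, h = 0 ✓
  a1=0, a2=0, a3=0, a4=1, a5=0: formula gives 1, h = 1 ✓
  a1=0, a2=0, a3=0, a4=1, a5=1: formula gives 1, h = 1 ✓
  …and likewise for the remaining 28 rows.
Every row agrees, so the formula is equivalent.

Yes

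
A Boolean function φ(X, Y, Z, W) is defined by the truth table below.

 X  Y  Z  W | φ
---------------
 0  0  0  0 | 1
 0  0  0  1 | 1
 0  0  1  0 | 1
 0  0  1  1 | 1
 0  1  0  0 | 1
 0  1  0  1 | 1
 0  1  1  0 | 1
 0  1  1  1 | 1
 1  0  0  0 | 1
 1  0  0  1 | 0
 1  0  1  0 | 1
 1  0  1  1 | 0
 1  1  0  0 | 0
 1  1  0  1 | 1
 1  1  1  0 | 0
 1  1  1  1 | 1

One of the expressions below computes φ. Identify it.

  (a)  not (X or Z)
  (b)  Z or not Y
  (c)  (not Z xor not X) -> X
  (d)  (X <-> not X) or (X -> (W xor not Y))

(a) disagrees with φ on (0,0,1,0) (formula → 0, table → 1); rule it out.
(b) disagrees with φ on (0,1,0,0) (formula → 0, table → 1); rule it out.
(c) disagrees with φ on (0,0,1,0) (formula → 0, table → 1); rule it out.
(d) is the remaining candidate, and it agrees with φ on all 16 inputs.

d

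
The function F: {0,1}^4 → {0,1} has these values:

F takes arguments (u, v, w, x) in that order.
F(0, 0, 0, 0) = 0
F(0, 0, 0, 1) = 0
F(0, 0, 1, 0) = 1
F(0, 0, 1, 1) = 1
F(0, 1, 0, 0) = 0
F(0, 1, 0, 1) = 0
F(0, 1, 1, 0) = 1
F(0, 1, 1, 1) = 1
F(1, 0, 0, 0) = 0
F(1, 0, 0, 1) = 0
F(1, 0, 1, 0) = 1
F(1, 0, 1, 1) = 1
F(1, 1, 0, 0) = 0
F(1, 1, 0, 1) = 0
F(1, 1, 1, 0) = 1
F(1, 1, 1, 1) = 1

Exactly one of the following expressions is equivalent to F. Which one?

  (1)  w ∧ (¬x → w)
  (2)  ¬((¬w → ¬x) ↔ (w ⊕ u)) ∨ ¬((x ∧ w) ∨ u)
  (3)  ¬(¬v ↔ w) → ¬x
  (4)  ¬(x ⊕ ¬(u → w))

1

(2) fails at (0,0,0,0): the formula yields 1, F is 0.
(3) fails at (0,0,0,0): the formula yields 1, F is 0.
(4) fails at (0,0,0,0): the formula yields 1, F is 0.
That leaves (1). Evaluating it on every row reproduces the table of F exactly.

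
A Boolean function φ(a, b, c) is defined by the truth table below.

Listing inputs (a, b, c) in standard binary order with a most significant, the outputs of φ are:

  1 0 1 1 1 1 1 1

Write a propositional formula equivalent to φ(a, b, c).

Only row (0,0,1) gives 0. So φ is 1 everywhere except there — the complement of the minterm ¬a·¬b·c.

φ(a, b, c) = not ((not a and not b) and c)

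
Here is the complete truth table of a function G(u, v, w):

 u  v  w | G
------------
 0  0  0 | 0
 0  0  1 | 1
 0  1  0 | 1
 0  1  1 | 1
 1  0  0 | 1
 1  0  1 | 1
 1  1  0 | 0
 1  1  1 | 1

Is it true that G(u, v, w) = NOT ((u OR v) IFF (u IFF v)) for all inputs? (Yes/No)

No

Test each input against both G and the formula:
  u=0, v=0, w=0: formula gives 1, but G = 0 ✗
A single disagreement suffices: at (0,0,0) they differ, so the formula does not compute G.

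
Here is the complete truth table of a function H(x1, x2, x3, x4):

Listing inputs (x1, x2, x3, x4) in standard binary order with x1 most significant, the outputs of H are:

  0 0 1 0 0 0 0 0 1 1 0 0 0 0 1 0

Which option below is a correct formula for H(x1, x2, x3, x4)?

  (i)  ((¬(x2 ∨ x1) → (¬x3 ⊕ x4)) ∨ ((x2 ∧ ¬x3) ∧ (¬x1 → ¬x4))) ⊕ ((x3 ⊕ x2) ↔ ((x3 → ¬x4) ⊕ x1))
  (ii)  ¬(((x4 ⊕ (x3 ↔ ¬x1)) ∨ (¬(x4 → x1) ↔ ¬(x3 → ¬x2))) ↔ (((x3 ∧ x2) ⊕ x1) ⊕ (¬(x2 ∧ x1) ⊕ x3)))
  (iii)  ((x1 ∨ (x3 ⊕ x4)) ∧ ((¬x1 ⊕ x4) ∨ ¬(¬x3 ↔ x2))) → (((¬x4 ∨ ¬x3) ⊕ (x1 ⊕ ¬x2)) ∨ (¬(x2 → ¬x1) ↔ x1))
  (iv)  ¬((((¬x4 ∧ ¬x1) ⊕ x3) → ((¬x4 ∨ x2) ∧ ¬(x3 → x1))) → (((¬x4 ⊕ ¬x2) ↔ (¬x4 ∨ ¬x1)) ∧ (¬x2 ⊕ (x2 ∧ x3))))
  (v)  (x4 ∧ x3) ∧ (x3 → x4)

ii

(i) fails at (0,0,0,0): the formula yields 1, H is 0.
(iii) fails at (0,0,0,0): the formula yields 1, H is 0.
(iv) fails at (0,1,0,1): the formula yields 1, H is 0.
(v) fails at (0,0,1,0): the formula yields 0, H is 1.
Only (ii) survives; checking it on all 16 rows confirms it matches H.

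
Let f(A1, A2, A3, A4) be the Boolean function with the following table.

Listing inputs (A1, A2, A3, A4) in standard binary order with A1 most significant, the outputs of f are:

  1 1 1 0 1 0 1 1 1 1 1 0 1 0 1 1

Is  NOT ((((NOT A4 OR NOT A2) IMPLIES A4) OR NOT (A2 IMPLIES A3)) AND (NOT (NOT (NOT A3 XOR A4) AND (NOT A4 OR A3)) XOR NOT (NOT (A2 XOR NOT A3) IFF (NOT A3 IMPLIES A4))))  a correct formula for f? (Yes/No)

Check the formula against f row by row:
  A1=0, A2=0, A3=0, A4=0: formula gives 1, f = 1 ✓
  A1=0, A2=0, A3=0, A4=1: formula gives 1, f = 1 ✓
  A1=0, A2=0, A3=1, A4=0: formula gives 1, f = 1 ✓
  A1=0, A2=0, A3=1, A4=1: formula gives 0, f = 0 ✓
  … (the remaining 12 rows also agree.)
Every row agrees, so the formula is equivalent.

Yes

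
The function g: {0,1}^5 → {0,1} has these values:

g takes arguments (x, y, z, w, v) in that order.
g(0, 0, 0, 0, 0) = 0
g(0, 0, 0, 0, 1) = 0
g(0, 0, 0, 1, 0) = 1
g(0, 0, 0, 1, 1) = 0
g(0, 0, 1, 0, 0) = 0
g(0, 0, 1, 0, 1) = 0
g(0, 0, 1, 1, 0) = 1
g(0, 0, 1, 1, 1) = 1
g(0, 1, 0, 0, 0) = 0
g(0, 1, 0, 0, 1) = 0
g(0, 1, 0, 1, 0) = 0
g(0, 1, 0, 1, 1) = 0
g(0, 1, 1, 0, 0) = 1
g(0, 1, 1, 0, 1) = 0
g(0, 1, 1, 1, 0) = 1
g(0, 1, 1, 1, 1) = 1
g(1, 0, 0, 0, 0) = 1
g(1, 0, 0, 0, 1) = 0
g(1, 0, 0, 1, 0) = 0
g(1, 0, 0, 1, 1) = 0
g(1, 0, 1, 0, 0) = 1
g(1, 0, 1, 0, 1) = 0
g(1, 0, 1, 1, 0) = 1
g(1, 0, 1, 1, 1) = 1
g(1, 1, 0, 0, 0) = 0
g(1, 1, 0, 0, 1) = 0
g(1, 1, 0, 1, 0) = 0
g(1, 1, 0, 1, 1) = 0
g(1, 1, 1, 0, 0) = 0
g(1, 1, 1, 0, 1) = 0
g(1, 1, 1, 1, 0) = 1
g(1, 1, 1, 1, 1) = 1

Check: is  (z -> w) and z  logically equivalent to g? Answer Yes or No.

No

Test each input against both g and the formula:
  x=0, y=0, z=0, w=0, v=0: formula gives 0, g = 0 ✓
  x=0, y=0, z=0, w=0, v=1: formula gives 0, g = 0 ✓
  x=0, y=0, z=0, w=1, v=0: formula gives 0, but g = 1 ✗
Since they disagree at (0,0,0,1,0), the expression is not a correct formula for g.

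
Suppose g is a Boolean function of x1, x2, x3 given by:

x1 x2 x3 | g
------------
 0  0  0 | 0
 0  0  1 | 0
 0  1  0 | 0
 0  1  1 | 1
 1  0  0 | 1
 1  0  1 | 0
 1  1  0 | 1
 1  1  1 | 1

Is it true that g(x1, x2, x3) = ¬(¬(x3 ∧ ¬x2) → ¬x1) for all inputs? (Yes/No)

No

Check the formula against g row by row:
  x1=0, x2=0, x3=0: formula gives 0, g = 0 ✓
  x1=0, x2=0, x3=1: formula gives 0, g = 0 ✓
  x1=0, x2=1, x3=0: formula gives 0, g = 0 ✓
  x1=0, x2=1, x3=1: formula gives 0, but g = 1 ✗
Since they disagree at (0,1,1), the expression is not a correct formula for g.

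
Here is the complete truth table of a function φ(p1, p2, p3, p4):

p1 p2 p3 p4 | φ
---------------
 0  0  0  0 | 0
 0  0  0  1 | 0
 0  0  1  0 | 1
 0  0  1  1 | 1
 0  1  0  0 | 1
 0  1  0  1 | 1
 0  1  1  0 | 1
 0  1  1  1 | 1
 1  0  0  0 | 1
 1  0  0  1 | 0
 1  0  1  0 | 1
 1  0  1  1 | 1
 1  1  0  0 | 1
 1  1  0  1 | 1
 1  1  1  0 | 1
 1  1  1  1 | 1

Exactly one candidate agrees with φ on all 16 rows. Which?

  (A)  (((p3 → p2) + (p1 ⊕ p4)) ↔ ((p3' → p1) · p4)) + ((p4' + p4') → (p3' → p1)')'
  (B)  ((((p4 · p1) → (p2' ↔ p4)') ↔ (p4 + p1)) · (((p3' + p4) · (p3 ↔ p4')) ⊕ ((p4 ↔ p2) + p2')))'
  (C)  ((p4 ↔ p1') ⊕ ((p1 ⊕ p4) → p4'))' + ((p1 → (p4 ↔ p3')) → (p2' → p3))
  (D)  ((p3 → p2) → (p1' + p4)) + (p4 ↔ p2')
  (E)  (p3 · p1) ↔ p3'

C

(A): at (0,1,0,0) it gives 0, but φ = 1 — eliminated.
(B): at (0,0,0,0) it gives 1, but φ = 0 — eliminated.
(D): at (0,0,0,0) it gives 1, but φ = 0 — eliminated.
(E): at (0,1,0,0) it gives 0, but φ = 1 — eliminated.
(C) is the remaining candidate, and it agrees with φ on all 16 inputs.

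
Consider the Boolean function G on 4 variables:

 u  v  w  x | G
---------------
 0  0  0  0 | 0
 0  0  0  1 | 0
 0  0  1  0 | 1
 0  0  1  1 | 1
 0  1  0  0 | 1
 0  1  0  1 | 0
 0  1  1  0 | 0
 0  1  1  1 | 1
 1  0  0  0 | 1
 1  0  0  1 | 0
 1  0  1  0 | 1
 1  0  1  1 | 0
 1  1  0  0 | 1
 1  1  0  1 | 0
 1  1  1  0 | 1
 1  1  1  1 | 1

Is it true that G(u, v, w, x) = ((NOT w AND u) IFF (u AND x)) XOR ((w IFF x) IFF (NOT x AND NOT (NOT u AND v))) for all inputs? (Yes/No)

Test each input against both G and the formula:
  u=0, v=0, w=0, x=0: formula gives 0, G = 0 ✓
  u=0, v=0, w=0, x=1: formula gives 0, G = 0 ✓
  u=0, v=0, w=1, x=0: formula gives 1, G = 1 ✓
  u=0, v=0, w=1, x=1: formula gives 1, G = 1 ✓
  …
  u=1, v=1, w=1, x=1: formula gives 0, but G = 1 ✗
A single disagreement suffices: at (1,1,1,1) they differ, so the formula does not compute G.

No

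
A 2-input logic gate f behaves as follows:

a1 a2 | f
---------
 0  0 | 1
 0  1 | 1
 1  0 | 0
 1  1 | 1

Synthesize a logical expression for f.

f(a1, a2) = a1 IMPLIES a2

This is a1 → a2 (false only at 1,0).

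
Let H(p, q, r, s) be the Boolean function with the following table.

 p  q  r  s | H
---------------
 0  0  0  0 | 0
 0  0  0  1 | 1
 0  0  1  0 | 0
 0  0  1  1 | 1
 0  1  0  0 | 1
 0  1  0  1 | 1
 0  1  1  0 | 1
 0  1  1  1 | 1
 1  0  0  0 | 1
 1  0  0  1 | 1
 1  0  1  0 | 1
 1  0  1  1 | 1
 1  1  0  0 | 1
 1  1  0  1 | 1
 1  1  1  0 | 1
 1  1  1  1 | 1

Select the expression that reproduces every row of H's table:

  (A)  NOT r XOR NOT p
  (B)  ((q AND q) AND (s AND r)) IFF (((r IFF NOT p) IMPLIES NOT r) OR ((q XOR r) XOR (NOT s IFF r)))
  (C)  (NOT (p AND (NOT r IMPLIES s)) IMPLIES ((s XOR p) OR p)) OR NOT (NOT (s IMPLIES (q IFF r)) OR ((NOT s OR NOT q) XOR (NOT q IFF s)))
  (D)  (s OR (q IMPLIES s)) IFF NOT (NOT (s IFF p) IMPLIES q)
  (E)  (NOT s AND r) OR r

C

(A) fails at (0,0,0,1): the formula yields 0, H is 1.
(B) fails at (0,0,0,1): the formula yields 0, H is 1.
(D) fails at (0,1,0,1): the formula yields 0, H is 1.
(E) fails at (0,0,0,1): the formula yields 0, H is 1.
That leaves (C). Evaluating it on every row reproduces the table of H exactly.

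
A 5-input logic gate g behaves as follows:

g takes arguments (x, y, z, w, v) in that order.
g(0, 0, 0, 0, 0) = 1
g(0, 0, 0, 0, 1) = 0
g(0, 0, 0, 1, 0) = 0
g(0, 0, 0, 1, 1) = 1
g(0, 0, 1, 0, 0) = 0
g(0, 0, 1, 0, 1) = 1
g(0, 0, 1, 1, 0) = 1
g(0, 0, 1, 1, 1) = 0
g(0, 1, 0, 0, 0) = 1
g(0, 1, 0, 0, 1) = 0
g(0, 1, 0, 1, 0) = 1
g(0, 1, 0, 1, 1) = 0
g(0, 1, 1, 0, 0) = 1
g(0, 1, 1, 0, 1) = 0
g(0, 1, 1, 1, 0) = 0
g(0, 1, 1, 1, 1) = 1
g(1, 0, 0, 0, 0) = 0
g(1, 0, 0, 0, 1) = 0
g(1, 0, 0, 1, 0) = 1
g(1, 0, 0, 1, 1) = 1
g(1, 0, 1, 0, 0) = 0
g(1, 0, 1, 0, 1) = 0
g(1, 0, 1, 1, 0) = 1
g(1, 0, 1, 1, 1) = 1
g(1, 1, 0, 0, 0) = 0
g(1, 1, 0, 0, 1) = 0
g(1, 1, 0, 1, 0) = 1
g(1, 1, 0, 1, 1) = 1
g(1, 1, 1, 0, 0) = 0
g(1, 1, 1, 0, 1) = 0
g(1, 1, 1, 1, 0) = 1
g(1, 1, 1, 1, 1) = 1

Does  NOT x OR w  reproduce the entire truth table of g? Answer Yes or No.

No

Check the formula against g row by row:
  x=0, y=0, z=0, w=0, v=0: formula gives 1, g = 1 ✓
  x=0, y=0, z=0, w=0, v=1: formula gives 1, but g = 0 ✗
Since they disagree at (0,0,0,0,1), the expression is not a correct formula for g.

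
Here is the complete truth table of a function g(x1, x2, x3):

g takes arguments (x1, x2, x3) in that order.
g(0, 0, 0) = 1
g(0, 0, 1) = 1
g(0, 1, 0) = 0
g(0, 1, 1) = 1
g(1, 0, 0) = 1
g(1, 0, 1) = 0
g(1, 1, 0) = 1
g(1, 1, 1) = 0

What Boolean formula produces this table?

g(x1, x2, x3) = not ((((not x1 and x2) and not x3) or ((x1 and not x2) and x3)) or ((x1 and x2) and x3))

There are just 3 zero rows: (0,1,0), (1,0,1), (1,1,1). Their minterms are ¬x1·x2·¬x3, x1·¬x2·x3, x1·x2·x3; the OR of those covers precisely the 0-outputs, and negating it yields g.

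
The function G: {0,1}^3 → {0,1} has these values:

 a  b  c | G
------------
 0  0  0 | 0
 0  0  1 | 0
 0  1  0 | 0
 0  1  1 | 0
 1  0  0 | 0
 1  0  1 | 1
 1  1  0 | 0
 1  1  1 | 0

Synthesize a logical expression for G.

Only row (1,0,1) gives 1. That row's minterm a·¬b·c is G directly.

G(a, b, c) = (a and not b) and c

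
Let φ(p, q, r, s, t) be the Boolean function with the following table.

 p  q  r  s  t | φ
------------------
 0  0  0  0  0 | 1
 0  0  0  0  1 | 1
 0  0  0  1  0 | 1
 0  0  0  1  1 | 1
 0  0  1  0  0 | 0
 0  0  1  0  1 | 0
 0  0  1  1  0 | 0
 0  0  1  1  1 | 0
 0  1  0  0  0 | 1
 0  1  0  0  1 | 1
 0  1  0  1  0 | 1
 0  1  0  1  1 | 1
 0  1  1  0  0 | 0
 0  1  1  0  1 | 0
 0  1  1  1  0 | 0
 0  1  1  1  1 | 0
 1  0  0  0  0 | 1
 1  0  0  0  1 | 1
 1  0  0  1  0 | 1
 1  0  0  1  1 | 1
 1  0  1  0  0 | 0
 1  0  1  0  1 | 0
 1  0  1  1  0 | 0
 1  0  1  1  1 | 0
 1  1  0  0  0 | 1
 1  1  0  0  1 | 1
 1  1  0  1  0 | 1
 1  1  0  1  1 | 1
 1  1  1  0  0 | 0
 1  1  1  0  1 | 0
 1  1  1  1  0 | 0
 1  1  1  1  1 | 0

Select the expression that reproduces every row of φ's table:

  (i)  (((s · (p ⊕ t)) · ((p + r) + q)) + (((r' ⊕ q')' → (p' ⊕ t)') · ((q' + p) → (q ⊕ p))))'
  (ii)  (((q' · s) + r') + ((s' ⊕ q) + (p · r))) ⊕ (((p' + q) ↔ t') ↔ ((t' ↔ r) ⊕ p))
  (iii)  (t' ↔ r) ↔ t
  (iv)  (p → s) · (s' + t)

(i) fails at (0,0,1,0,0): the formula yields 1, φ is 0.
(ii) fails at (0,1,1,0,0): the formula yields 1, φ is 0.
(iv) fails at (0,0,0,1,0): the formula yields 0, φ is 1.
That leaves (iii). Evaluating it on every row reproduces the table of φ exactly.

iii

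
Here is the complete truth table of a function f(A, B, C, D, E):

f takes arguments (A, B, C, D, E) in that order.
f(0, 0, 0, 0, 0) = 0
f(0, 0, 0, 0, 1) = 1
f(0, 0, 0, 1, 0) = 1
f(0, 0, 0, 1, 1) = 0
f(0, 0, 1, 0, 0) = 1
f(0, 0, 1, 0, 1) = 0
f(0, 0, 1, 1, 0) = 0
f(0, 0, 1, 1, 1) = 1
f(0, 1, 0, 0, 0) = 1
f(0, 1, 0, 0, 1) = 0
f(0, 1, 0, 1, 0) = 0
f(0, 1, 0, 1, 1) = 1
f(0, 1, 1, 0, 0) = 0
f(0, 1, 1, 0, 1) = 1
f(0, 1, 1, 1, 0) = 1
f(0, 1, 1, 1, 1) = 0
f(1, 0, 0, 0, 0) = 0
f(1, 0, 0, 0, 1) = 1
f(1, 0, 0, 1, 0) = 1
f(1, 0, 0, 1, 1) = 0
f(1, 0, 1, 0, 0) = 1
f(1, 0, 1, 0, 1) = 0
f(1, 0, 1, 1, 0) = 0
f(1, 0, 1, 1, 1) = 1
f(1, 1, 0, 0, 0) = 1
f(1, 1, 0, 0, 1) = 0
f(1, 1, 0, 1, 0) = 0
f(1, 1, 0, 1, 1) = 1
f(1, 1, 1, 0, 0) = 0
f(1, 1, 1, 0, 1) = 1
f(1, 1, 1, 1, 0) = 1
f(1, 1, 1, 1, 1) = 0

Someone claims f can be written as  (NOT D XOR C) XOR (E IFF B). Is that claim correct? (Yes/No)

Yes

Evaluate (NOT D XOR C) XOR (E IFF B) on each row and compare to f:
  A=0, B=0, C=0, D=0, E=0: formula gives 0, f = 0 ✓
  A=0, B=0, C=0, D=0, E=1: formula gives 1, f = 1 ✓
  A=0, B=0, C=0, D=1, E=0: formula gives 1, f = 1 ✓
  A=0, B=0, C=0, D=1, E=1: formula gives 0, f = 0 ✓
  … (the remaining 28 rows also agree.)
No disagreement on any input; they are logically equivalent.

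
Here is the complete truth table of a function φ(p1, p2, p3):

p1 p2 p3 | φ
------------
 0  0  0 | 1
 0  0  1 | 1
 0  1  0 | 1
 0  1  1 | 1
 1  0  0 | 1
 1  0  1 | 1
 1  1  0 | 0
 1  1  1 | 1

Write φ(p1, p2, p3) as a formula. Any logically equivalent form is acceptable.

φ(p1, p2, p3) = NOT ((p1 AND p2) AND NOT p3)

Only row (1,1,0) gives 0. So φ is 1 everywhere except there — the complement of the minterm p1·p2·¬p3.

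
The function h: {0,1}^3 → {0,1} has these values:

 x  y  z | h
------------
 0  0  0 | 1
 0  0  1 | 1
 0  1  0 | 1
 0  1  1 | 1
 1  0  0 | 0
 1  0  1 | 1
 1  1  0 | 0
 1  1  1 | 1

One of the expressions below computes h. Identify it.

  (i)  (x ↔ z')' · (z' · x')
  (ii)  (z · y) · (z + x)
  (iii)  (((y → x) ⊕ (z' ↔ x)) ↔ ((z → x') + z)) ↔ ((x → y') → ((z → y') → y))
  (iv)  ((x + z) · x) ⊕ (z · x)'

(i) disagrees with h on (0,0,1) (formula → 0, table → 1); rule it out.
(ii) disagrees with h on (0,0,0) (formula → 0, table → 1); rule it out.
(iii) disagrees with h on (0,0,0) (formula → 0, table → 1); rule it out.
(iv) is the remaining candidate, and it agrees with h on all 8 inputs.

iv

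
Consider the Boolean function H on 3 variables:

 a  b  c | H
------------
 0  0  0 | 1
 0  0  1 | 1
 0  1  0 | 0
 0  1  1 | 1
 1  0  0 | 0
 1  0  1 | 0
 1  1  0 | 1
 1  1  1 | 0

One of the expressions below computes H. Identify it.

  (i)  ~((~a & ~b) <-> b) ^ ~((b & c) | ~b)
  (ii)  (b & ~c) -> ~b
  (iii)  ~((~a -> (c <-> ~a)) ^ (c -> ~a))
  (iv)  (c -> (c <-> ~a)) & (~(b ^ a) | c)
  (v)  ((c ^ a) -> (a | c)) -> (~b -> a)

iv

(i) fails at (1,1,0): the formula yields 0, H is 1.
(ii) fails at (1,0,0): the formula yields 1, H is 0.
(iii) fails at (0,0,0): the formula yields 0, H is 1.
(v) fails at (0,0,0): the formula yields 0, H is 1.
Only (iv) survives; checking it on all 8 rows confirms it matches H.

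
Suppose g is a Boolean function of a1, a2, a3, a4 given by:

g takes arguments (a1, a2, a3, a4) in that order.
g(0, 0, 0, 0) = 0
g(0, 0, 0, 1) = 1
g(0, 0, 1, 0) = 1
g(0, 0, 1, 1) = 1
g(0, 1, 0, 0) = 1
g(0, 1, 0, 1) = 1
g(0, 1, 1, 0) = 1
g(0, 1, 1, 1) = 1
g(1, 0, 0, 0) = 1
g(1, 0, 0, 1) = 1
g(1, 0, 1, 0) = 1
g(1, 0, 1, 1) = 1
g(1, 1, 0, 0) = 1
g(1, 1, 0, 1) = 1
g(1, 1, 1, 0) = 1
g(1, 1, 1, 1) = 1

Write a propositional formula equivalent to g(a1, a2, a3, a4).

g(a1, a2, a3, a4) = ((a1 OR a2) OR a3) OR a4

The output is 1 whenever at least one input is 1 — the OR of all inputs.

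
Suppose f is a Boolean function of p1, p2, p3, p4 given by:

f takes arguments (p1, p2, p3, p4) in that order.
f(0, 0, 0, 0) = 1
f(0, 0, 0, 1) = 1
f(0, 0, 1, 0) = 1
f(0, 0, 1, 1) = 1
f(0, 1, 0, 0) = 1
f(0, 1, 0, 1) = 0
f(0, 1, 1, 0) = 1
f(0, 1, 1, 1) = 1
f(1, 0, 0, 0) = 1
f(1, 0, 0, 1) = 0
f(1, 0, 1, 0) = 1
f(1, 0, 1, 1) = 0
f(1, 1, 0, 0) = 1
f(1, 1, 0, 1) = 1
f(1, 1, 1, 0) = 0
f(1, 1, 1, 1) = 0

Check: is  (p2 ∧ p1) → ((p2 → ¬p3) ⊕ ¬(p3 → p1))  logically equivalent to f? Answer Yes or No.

No

Test each input against both f and the formula:
  p1=0, p2=0, p3=0, p4=0: formula gives 1, f = 1 ✓
  p1=0, p2=0, p3=0, p4=1: formula gives 1, f = 1 ✓
  p1=0, p2=0, p3=1, p4=0: formula gives 1, f = 1 ✓
  p1=0, p2=0, p3=1, p4=1: formula gives 1, f = 1 ✓
  …
  p1=0, p2=1, p3=0, p4=1: formula gives 1, but f = 0 ✗
Since they disagree at (0,1,0,1), the expression is not a correct formula for f.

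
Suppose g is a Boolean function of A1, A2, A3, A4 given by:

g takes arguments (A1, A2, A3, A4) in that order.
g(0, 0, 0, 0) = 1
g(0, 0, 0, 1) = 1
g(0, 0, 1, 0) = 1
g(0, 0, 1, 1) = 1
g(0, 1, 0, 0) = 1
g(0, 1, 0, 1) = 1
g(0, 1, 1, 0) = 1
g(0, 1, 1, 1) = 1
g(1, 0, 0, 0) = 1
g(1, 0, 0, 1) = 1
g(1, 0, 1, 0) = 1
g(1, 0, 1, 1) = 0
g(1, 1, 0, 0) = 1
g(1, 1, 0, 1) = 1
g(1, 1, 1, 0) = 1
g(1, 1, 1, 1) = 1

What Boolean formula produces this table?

g is 0 on exactly one input, (1,0,1,1), whose minterm is A1·¬A2·A3·A4. So g is the negation of that single conjunction.

g(A1, A2, A3, A4) = (((A1 · A2') · A3) · A4)'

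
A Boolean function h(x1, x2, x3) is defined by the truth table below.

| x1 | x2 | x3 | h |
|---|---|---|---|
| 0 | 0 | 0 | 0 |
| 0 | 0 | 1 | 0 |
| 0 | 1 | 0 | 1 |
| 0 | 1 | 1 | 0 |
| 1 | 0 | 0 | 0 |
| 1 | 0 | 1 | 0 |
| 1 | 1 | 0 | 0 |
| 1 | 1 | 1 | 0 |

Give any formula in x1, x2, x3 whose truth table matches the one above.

Only row (0,1,0) gives 1. That row's minterm ¬x1·x2·¬x3 is h directly.

h(x1, x2, x3) = (~x1 & x2) & ~x3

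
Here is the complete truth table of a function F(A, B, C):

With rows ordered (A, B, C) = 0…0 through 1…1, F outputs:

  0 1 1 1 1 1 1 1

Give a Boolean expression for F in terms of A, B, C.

The output is 1 whenever at least one input is 1 — the OR of all inputs.

F(A, B, C) = (A | B) | C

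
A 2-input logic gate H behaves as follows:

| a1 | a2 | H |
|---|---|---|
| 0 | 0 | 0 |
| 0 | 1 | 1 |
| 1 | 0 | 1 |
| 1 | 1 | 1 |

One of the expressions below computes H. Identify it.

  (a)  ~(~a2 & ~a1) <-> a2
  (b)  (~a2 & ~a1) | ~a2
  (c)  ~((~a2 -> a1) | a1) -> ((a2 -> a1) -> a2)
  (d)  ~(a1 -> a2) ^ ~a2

c

(a) disagrees with H on (0,0) (formula → 1, table → 0); rule it out.
(b) disagrees with H on (0,0) (formula → 1, table → 0); rule it out.
(d) disagrees with H on (0,0) (formula → 1, table → 0); rule it out.
Only (c) survives; checking it on all 4 rows confirms it matches H.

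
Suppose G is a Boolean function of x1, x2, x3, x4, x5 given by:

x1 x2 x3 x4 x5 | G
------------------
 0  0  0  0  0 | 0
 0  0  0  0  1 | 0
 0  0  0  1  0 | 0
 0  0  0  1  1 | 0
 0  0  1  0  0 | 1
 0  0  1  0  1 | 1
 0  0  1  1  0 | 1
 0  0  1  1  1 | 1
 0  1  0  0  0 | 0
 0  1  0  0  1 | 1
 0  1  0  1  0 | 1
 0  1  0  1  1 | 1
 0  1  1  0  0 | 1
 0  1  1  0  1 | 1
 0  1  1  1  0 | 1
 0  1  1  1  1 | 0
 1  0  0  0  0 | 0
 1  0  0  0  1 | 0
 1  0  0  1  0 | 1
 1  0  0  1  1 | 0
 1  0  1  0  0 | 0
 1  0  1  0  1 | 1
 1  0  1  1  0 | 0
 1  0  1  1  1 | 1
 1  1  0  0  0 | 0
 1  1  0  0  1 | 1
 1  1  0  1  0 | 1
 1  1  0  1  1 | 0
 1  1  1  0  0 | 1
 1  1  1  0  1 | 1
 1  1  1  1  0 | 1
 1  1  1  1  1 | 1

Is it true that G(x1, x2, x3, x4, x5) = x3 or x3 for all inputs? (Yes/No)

No

Evaluate x3 or x3 on each row and compare to G:
  x1=0, x2=0, x3=0, x4=0, x5=0: formula gives 0, G = 0 ✓
  x1=0, x2=0, x3=0, x4=0, x5=1: formula gives 0, G = 0 ✓
  x1=0, x2=0, x3=0, x4=1, x5=0: formula gives 0, G = 0 ✓
  x1=0, x2=0, x3=0, x4=1, x5=1: formula gives 0, G = 0 ✓
  …
  x1=0, x2=1, x3=0, x4=0, x5=1: formula gives 0, but G = 1 ✗
A single disagreement suffices: at (0,1,0,0,1) they differ, so the formula does not compute G.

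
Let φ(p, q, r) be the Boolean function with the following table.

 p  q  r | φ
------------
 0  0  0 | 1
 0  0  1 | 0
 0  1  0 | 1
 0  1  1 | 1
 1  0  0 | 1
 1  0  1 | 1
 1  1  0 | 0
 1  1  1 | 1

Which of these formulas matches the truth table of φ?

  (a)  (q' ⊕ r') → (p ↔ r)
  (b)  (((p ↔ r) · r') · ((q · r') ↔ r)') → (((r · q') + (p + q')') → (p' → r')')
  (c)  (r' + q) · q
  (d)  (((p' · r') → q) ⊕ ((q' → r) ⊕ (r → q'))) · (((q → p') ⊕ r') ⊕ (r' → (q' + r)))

(b) disagrees with φ on (0,0,1) (formula → 1, table → 0); rule it out.
(c) disagrees with φ on (0,0,0) (formula → 0, table → 1); rule it out.
(d) disagrees with φ on (0,1,0) (formula → 0, table → 1); rule it out.
Only (a) survives; checking it on all 8 rows confirms it matches φ.

a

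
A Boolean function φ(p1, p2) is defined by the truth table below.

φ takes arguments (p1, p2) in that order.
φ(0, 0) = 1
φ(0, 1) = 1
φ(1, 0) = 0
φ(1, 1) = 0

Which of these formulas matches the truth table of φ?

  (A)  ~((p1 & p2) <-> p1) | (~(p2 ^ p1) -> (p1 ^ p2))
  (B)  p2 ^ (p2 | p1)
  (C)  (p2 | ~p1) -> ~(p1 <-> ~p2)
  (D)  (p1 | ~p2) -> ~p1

(A) disagrees with φ on (0,0) (formula → 0, table → 1); rule it out.
(B) disagrees with φ on (0,0) (formula → 0, table → 1); rule it out.
(C) disagrees with φ on (0,1) (formula → 0, table → 1); rule it out.
That leaves (D). Evaluating it on every row reproduces the table of φ exactly.

D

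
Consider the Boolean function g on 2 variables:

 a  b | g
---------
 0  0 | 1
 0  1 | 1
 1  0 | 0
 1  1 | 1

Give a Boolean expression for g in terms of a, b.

g(a, b) = a IMPLIES b

This is a → b (false only at 1,0).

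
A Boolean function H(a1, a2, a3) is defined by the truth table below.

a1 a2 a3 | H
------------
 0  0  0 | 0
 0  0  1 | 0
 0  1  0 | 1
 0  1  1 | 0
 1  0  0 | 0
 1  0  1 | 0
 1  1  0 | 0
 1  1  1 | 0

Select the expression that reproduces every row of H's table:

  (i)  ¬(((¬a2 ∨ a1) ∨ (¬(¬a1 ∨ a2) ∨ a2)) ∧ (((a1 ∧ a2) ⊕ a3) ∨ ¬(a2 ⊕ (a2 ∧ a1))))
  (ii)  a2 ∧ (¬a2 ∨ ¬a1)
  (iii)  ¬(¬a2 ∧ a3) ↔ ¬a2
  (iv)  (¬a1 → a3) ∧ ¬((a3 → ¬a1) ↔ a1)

i

(ii): at (0,1,1) it gives 1, but H = 0 — eliminated.
(iii): at (0,0,0) it gives 1, but H = 0 — eliminated.
(iv): at (0,0,1) it gives 1, but H = 0 — eliminated.
That leaves (i). Evaluating it on every row reproduces the table of H exactly.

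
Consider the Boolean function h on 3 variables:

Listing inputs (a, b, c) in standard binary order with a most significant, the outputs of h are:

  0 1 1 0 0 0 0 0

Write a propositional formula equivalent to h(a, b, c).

h(a, b, c) = ((¬a ∧ ¬b) ∧ c) ∨ ((¬a ∧ b) ∧ ¬c)

The 1-rows are (0,0,1), (0,1,0). Each contributes one minterm — ¬a·¬b·c; ¬a·b·¬c — and their disjunction is a sum-of-products form of h.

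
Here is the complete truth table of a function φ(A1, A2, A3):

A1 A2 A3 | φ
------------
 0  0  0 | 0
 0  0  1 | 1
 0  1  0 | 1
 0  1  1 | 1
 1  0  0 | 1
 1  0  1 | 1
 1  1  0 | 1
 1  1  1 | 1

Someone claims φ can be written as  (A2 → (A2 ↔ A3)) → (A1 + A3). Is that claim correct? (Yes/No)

Test each input against both φ and the formula:
  A1=0, A2=0, A3=0: formula gives 0, φ = 0 ✓
  A1=0, A2=0, A3=1: formula gives 1, φ = 1 ✓
  A1=0, A2=1, A3=0: formula gives 1, φ = 1 ✓
  A1=0, A2=1, A3=1: formula gives 1, φ = 1 ✓
  A1=1, A2=0, A3=0: formula gives 1, φ = 1 ✓
  … (the remaining 3 rows also agree.)
All 8 rows match — the expression computes φ exactly.

Yes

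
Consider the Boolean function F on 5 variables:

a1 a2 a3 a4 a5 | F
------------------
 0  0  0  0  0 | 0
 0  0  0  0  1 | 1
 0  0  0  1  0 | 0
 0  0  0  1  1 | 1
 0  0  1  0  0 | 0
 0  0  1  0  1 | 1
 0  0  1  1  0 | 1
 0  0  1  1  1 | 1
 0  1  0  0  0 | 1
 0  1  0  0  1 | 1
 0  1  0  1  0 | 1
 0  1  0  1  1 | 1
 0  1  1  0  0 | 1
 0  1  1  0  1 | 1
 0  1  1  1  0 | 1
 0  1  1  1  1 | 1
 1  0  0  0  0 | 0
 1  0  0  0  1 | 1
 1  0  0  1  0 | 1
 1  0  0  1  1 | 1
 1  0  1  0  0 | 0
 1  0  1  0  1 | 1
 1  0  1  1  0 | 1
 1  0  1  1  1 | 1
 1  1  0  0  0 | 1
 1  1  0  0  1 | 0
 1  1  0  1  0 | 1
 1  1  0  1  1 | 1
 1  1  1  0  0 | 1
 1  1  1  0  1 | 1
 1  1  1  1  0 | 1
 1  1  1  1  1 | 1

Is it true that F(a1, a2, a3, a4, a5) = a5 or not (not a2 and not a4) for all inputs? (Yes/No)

No

Check the formula against F row by row:
  a1=0, a2=0, a3=0, a4=0, a5=0: formula gives 0, F = 0 ✓
  a1=0, a2=0, a3=0, a4=0, a5=1: formula gives 1, F = 1 ✓
  a1=0, a2=0, a3=0, a4=1, a5=0: formula gives 1, but F = 0 ✗
Since they disagree at (0,0,0,1,0), the expression is not a correct formula for F.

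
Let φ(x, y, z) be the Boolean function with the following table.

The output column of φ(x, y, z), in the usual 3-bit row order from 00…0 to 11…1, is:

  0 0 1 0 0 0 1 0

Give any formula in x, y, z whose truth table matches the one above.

φ=1 on 2 inputs: (0,1,0), (1,1,0). Reading each as a conjunction of literals (¬x·y·¬z, x·y·¬z) and taking the OR gives the canonical DNF.

φ(x, y, z) = ((x' · y) · z') + ((x · y) · z')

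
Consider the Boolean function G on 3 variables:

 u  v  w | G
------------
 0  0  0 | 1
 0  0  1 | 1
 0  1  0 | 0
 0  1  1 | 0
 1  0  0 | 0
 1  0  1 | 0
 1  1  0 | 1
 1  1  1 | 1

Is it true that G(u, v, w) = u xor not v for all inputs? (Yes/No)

Evaluate u xor not v on each row and compare to G:
  u=0, v=0, w=0: formula gives 1, G = 1 ✓
  u=0, v=0, w=1: formula gives 1, G = 1 ✓
  u=0, v=1, w=0: formula gives 0, G = 0 ✓
  u=0, v=1, w=1: formula gives 0, G = 0 ✓
  u=1, v=0, w=0: formula gives 0, G = 0 ✓
  …and likewise for the remaining 3 rows.
Every row agrees, so the formula is equivalent.

Yes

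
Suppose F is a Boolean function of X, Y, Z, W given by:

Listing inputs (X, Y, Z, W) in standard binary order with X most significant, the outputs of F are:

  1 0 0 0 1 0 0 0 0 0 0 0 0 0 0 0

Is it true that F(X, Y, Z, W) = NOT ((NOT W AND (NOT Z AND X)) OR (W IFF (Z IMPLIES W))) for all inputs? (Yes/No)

Yes

Test each input against both F and the formula:
  X=0, Y=0, Z=0, W=0: formula gives 1, F = 1 ✓
  X=0, Y=0, Z=0, W=1: formula gives 0, F = 0 ✓
  X=0, Y=0, Z=1, W=0: formula gives 0, F = 0 ✓
  X=0, Y=0, Z=1, W=1: formula gives 0, F = 0 ✓
  …and likewise for the remaining 12 rows.
Every row agrees, so the formula is equivalent.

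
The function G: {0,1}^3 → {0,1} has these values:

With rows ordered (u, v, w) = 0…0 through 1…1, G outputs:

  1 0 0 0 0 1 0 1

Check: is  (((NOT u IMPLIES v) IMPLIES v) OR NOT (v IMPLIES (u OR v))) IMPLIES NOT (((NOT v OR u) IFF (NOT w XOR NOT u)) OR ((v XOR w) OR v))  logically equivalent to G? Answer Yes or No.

Test each input against both G and the formula:
  u=0, v=0, w=0: formula gives 1, G = 1 ✓
  u=0, v=0, w=1: formula gives 0, G = 0 ✓
  u=0, v=1, w=0: formula gives 0, G = 0 ✓
  u=0, v=1, w=1: formula gives 0, G = 0 ✓
  u=1, v=0, w=0: formula gives 1, but G = 0 ✗
Row (1,0,0) is a counterexample, so the formula is not equivalent to G.

No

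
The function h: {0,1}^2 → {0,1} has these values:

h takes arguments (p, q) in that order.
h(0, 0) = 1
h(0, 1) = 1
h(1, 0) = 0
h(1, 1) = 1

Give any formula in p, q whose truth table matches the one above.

This is p → q (false only at 1,0).

h(p, q) = p IMPLIES q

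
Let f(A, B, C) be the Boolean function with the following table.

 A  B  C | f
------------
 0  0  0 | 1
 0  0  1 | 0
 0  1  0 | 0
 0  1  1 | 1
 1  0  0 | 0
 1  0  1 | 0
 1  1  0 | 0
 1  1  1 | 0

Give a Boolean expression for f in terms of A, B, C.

Collect the rows where f=1 — (0,0,0), (0,1,1) — and write one minterm per row: ¬A·¬B·¬C, ¬A·B·C. Their union (logical OR) reproduces the table exactly.

f(A, B, C) = ((not A and not B) and not C) or ((not A and B) and C)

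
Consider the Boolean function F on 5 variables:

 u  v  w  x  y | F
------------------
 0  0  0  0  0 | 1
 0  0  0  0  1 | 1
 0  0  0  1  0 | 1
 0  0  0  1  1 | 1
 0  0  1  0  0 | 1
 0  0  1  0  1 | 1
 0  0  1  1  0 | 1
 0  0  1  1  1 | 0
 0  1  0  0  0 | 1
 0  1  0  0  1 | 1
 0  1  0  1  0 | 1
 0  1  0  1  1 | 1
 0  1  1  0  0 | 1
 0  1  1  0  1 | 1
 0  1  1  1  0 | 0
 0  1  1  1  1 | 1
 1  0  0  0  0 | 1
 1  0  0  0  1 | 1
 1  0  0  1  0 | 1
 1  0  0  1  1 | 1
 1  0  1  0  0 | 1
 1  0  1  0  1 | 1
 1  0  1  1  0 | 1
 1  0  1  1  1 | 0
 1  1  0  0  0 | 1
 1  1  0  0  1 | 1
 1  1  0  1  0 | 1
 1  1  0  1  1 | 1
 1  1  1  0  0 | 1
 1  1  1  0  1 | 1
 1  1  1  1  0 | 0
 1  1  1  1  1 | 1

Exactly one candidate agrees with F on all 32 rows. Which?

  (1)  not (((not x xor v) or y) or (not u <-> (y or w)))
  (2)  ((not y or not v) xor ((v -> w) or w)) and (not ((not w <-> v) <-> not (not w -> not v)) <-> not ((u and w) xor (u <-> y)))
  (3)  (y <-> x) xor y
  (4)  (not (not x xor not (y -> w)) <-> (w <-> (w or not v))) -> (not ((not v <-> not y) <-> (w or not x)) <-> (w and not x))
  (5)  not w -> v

(1): at (0,0,0,0,0) it gives 0, but F = 1 — eliminated.
(2): at (0,0,0,0,0) it gives 0, but F = 1 — eliminated.
(3): at (0,0,0,1,0) it gives 0, but F = 1 — eliminated.
(5): at (0,0,0,0,0) it gives 0, but F = 1 — eliminated.
That leaves (4). Evaluating it on every row reproduces the table of F exactly.

4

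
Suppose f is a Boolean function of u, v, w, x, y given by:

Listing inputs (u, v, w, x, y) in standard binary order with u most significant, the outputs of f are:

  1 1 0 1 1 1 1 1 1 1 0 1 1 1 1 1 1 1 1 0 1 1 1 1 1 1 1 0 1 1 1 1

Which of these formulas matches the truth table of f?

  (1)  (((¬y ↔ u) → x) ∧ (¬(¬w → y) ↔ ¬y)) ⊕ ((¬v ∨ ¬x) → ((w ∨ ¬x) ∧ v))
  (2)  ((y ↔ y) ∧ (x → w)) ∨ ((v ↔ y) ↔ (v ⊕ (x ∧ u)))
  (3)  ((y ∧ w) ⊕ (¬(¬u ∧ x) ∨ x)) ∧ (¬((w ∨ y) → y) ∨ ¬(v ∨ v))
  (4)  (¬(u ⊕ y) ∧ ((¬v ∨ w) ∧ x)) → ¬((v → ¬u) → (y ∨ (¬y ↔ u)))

(1) fails at (0,0,0,0,1): the formula yields 0, f is 1.
(3) fails at (0,0,0,1,0): the formula yields 1, f is 0.
(4) fails at (0,0,0,1,0): the formula yields 1, f is 0.
Only (2) survives; checking it on all 32 rows confirms it matches f.

2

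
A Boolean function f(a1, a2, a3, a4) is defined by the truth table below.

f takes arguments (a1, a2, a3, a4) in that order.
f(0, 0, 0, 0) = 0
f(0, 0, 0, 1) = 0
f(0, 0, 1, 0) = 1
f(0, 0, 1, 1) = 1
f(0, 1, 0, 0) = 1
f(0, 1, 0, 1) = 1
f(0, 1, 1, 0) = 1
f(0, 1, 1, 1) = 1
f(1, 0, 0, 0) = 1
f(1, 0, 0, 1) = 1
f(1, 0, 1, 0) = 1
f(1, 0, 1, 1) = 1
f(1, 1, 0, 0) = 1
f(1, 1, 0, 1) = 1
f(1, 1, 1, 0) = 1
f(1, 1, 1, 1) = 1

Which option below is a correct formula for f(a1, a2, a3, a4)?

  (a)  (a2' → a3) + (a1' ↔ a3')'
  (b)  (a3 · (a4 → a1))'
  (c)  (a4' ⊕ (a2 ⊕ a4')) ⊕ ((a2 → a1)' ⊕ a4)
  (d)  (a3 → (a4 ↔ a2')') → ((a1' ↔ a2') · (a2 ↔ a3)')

(b) fails at (0,0,0,0): the formula yields 1, f is 0.
(c) fails at (0,0,0,1): the formula yields 1, f is 0.
(d) fails at (0,1,0,0): the formula yields 0, f is 1.
That leaves (a). Evaluating it on every row reproduces the table of f exactly.

a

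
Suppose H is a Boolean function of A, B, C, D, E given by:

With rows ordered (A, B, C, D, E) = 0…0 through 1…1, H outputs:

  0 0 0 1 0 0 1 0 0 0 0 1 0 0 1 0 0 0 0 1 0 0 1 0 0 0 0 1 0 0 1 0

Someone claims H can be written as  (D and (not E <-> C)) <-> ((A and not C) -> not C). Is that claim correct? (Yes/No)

Yes

Evaluate (D and (not E <-> C)) <-> ((A and not C) -> not C) on each row and compare to H:
  A=0, B=0, C=0, D=0, E=0: formula gives 0, H = 0 ✓
  A=0, B=0, C=0, D=0, E=1: formula gives 0, H = 0 ✓
  A=0, B=0, C=0, D=1, E=0: formula gives 0, H = 0 ✓
  A=0, B=0, C=0, D=1, E=1: formula gives 1, H = 1 ✓
  … (the remaining 28 rows also agree.)
No disagreement on any input; they are logically equivalent.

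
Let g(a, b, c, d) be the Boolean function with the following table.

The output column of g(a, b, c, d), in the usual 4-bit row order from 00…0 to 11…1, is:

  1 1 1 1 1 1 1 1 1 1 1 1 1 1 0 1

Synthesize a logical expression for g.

g(a, b, c, d) = NOT (((a AND b) AND c) AND NOT d)

Only row (1,1,1,0) gives 0. So g is 1 everywhere except there — the complement of the minterm a·b·c·¬d.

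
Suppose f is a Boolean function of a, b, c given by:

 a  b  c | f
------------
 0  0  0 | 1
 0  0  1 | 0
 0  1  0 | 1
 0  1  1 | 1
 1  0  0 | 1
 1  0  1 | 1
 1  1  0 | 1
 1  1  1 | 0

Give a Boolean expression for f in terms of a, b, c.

f is 0 on only 2 rows — (0,0,1), (1,1,1). Writing each as a minterm (¬a·¬b·c, a·b·c) and OR-ing them characterizes exactly where f=0, so f is the negation of that disjunction.

f(a, b, c) = (((a' · b') · c) + ((a · b) · c))'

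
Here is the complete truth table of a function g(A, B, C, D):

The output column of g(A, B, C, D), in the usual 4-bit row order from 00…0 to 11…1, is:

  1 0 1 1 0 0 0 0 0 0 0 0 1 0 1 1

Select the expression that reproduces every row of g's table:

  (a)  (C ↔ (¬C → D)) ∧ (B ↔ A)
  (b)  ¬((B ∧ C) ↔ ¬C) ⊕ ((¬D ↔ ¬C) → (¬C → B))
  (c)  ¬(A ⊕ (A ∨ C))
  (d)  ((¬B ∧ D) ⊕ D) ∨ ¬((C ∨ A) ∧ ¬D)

a

(b) disagrees with g on (1,0,0,0) (formula → 1, table → 0); rule it out.
(c) disagrees with g on (0,0,0,1) (formula → 1, table → 0); rule it out.
(d) disagrees with g on (0,0,0,1) (formula → 1, table → 0); rule it out.
(a) is the remaining candidate, and it agrees with g on all 16 inputs.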